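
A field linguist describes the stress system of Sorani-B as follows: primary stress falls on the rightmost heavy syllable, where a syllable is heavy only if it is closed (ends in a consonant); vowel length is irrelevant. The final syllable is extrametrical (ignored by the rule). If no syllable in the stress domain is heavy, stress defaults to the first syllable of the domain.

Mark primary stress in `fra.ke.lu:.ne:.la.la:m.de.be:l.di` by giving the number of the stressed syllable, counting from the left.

8

The final syllable (9, di) is extrametrical; the stress domain is syllables 1–8.
Weights: 1 fra L, 2 ke L, 3 lu: L, 4 ne: L, 5 la L, 6 la:m H, 7 de L, 8 be:l H.
Heavy syllables in the domain: 6, 8. The rightmost is syllable 8 (be:l).
Primary stress: syllable 8 → fra.ke.lu:.ne:.la.la:m.de.ˈbe:l.di.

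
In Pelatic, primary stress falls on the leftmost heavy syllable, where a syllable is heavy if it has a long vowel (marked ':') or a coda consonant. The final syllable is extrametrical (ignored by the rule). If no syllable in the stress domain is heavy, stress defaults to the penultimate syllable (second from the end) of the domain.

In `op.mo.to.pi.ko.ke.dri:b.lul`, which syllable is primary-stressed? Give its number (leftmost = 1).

The final syllable (8, lul) is extrametrical; the stress domain is syllables 1–7.
Weights: 1 op H, 2 mo L, 3 to L, 4 pi L, 5 ko L, 6 ke L, 7 dri:b H.
Heavy syllables in the domain: 1, 7. The leftmost is syllable 1 (op).
Primary stress: syllable 1 → ˈop.mo.to.pi.ko.ke.dri:b.lul.

1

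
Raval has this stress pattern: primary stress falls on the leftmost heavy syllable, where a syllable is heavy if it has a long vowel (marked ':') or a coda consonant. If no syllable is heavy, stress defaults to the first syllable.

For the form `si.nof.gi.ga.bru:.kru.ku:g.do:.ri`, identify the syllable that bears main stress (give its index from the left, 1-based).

2

Weights: 1 si L, 2 nof H, 3 gi L, 4 ga L, 5 bru: H, 6 kru L, 7 ku:g H, 8 do: H, 9 ri L.
Heavy syllables in the domain: 2, 5, 7, 8. The leftmost is syllable 2 (nof).
Primary stress: syllable 2 → si.ˈnof.gi.ga.bru:.kru.ku:g.do:.ri.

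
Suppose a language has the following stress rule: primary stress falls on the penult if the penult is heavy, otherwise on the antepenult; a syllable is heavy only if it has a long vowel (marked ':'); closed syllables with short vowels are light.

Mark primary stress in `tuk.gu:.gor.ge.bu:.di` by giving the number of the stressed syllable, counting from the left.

5

Weights: 4 ge L, 5 bu: H, 6 di L.
The penult (syllable 5, bu:) is heavy, so it takes stress.
Primary stress: syllable 5 → tuk.gu:.gor.ge.ˈbu:.di.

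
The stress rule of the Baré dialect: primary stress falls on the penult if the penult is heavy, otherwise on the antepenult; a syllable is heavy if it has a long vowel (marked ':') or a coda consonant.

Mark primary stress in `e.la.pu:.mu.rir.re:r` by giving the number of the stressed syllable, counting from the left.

5

Weights: 4 mu L, 5 rir H, 6 re:r H.
The penult (syllable 5, rir) is heavy, so it takes stress.
Primary stress: syllable 5 → e.la.pu:.mu.ˈrir.re:r.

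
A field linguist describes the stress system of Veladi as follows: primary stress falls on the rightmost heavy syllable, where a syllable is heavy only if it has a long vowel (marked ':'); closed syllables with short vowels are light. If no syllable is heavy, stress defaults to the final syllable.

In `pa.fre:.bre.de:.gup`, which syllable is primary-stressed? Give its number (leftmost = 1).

Weights: 1 pa L, 2 fre: H, 3 bre L, 4 de: H, 5 gup L.
Heavy syllables in the domain: 2, 4. The rightmost is syllable 4 (de:).
Primary stress: syllable 4 → pa.fre:.bre.ˈde:.gup.

4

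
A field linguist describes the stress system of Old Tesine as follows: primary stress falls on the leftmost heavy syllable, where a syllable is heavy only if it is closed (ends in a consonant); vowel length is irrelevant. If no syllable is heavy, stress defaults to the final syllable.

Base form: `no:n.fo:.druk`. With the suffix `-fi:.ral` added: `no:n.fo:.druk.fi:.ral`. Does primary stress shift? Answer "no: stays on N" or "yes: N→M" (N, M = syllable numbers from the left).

no: stays on 1

Base `no:n.fo:.druk` (3 syllables):
  Weights: 1 no:n H, 2 fo: L, 3 druk H.
  Heavy syllables in the domain: 1, 3. The leftmost is syllable 1 (no:n).
  → primary stress on syllable 1.
Suffixed `no:n.fo:.druk.fi:.ral` (5 syllables):
  Weights: 1 no:n H, 2 fo: L, 3 druk H, 4 fi: L, 5 ral H.
  Heavy syllables in the domain: 1, 3, 5. The leftmost is syllable 1 (no:n).
  → primary stress on syllable 1.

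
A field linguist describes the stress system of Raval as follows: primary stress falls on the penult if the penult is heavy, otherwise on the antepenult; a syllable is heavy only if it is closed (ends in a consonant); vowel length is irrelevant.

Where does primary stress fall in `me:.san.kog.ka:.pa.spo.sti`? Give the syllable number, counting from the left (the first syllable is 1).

Weights: 5 pa L, 6 spo L, 7 sti L.
The penult (syllable 6, spo) is light, so stress falls on the antepenult (syllable 5, pa).
Primary stress: syllable 5 → me:.san.kog.ka:.ˈpa.spo.sti.

5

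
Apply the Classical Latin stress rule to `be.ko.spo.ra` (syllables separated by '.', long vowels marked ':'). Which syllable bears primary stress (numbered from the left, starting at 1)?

Classical Latin: stress the penult if heavy (long vowel or closed), else the antepenult.
Weights: 2 ko L, 3 spo L, 4 ra L.
The penult (syllable 3, spo) is light, so stress falls on the antepenult (syllable 2, ko).
Stress on syllable 2: be.ˈko.spo.ra.

2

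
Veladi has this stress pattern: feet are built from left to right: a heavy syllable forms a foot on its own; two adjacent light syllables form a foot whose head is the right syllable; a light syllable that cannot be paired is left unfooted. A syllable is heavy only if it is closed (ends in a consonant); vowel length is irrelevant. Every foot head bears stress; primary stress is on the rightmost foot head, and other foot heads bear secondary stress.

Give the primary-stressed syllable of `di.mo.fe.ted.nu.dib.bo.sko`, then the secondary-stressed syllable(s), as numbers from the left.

primary 8, secondary 2, 4, 6

Weights: 1 di L, 2 mo L, 3 fe L, 4 ted H, 5 nu L, 6 dib H, 7 bo L, 8 sko L.
Parse left to right (heavy = foot alone; LL = one foot; stranded L unfooted): (di.ˈmo) fe (ˈted) nu (ˈdib) (bo.ˈsko).
Foot heads: 2, 4, 6, 8.
Primary stress on the rightmost head = syllable 8.
Secondary stress on 2, 4, 6: di.ˌmo.fe.ˌted.nu.ˌdib.bo.ˈsko.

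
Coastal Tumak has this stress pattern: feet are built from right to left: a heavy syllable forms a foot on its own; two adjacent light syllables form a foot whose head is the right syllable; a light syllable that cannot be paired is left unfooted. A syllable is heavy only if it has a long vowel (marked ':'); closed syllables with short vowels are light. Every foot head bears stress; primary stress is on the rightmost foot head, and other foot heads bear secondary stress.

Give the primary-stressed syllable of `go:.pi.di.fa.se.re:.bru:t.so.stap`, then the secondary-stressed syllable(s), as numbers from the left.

primary 9, secondary 1, 3, 5, 6, 7

Weights: 1 go: H, 2 pi L, 3 di L, 4 fa L, 5 se L, 6 re: H, 7 bru:t H, 8 so L, 9 stap L.
Parse right to left (heavy = foot alone; LL = one foot; stranded L unfooted): (ˈgo:) (pi.ˈdi) (fa.ˈse) (ˈre:) (ˈbru:t) (so.ˈstap).
Foot heads: 1, 3, 5, 6, 7, 9.
Primary stress on the rightmost head = syllable 9.
Secondary stress on 1, 3, 5, 6, 7: ˌgo:.pi.ˌdi.fa.ˌse.ˌre:.ˌbru:t.so.ˈstap.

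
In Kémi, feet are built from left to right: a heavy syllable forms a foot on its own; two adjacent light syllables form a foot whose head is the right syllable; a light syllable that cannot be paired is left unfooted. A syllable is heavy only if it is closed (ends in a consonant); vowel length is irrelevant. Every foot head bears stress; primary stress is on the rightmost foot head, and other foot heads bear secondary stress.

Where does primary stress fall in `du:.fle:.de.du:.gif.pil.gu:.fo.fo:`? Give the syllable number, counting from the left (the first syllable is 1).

Weights: 1 du: L, 2 fle: L, 3 de L, 4 du: L, 5 gif H, 6 pil H, 7 gu: L, 8 fo L, 9 fo: L.
Parse left to right (heavy = foot alone; LL = one foot; stranded L unfooted): (du:.ˈfle:) (de.ˈdu:) (ˈgif) (ˈpil) (gu:.ˈfo) fo:.
Foot heads: 2, 4, 5, 6, 8.
Primary stress on the rightmost head = syllable 8.
Primary stress: syllable 8 → du:.fle:.de.du:.gif.pil.gu:.ˈfo.fo:.

8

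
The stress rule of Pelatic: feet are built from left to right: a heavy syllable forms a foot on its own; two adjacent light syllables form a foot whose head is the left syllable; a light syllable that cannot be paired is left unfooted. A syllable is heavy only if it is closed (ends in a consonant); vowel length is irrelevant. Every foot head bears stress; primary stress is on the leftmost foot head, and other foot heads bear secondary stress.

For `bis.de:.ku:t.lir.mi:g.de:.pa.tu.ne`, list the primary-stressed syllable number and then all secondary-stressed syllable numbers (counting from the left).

Weights: 1 bis H, 2 de: L, 3 ku:t H, 4 lir H, 5 mi:g H, 6 de: L, 7 pa L, 8 tu L, 9 ne L.
Parse left to right (heavy = foot alone; LL = one foot; stranded L unfooted): (ˈbis) de: (ˈku:t) (ˈlir) (ˈmi:g) (ˈde:.pa) (ˈtu.ne).
Foot heads: 1, 3, 4, 5, 6, 8.
Primary stress on the leftmost head = syllable 1.
Secondary stress on 3, 4, 5, 6, 8: ˈbis.de:.ˌku:t.ˌlir.ˌmi:g.ˌde:.pa.ˌtu.ne.

primary 1, secondary 3, 4, 5, 6, 8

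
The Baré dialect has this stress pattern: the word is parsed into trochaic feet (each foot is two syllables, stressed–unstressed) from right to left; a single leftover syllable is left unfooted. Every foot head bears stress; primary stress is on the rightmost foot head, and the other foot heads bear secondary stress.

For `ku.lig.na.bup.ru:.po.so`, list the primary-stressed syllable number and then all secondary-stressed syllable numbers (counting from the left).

Parse right to left into trochaic (ˈσσ) feet: ku (ˈlig.na) (ˈbup.ru:) (ˈpo.so). Syllable 1 is left unfooted.
Foot heads (stressed positions): 2, 4, 6.
End Rule Rightmost: primary stress on the rightmost head = syllable 6.
Secondary stress on 2, 4: ku.ˌlig.na.ˌbup.ru:.ˈpo.so.

primary 6, secondary 2, 4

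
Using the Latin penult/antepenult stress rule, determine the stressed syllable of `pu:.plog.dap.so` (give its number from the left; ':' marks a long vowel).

3

Classical Latin: stress the penult if heavy (long vowel or closed), else the antepenult.
Weights: 2 plog H, 3 dap H, 4 so L.
The penult (syllable 3, dap) is heavy, so it takes stress.
Stress on syllable 3: pu:.plog.ˈdap.so.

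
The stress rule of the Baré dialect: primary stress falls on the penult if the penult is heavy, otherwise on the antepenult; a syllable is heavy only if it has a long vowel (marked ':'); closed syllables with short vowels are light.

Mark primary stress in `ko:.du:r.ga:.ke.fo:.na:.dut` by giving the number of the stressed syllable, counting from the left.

6

Weights: 5 fo: H, 6 na: H, 7 dut L.
The penult (syllable 6, na:) is heavy, so it takes stress.
Primary stress: syllable 6 → ko:.du:r.ga:.ke.fo:.ˈna:.dut.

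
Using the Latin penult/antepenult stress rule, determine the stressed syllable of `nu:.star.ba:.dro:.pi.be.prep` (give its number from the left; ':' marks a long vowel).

Classical Latin: stress the penult if heavy (long vowel or closed), else the antepenult.
Weights: 5 pi L, 6 be L, 7 prep H.
The penult (syllable 6, be) is light, so stress falls on the antepenult (syllable 5, pi).
Stress on syllable 5: nu:.star.ba:.dro:.ˈpi.be.prep.

5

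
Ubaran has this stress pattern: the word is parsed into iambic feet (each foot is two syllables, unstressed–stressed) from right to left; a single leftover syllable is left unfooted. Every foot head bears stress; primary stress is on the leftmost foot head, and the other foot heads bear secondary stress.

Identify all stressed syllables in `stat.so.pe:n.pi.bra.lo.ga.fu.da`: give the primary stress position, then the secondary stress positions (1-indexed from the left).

primary 3, secondary 5, 7, 9

Parse right to left into iambic (σˈσ) feet: stat (so.ˈpe:n) (pi.ˈbra) (lo.ˈga) (fu.ˈda). Syllable 1 is left unfooted.
Foot heads (stressed positions): 3, 5, 7, 9.
End Rule Leftmost: primary stress on the leftmost head = syllable 3.
Secondary stress on 5, 7, 9: stat.so.ˈpe:n.pi.ˌbra.lo.ˌga.fu.ˌda.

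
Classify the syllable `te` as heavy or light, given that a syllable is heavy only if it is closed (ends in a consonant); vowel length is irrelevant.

light

`te`: short vowel, open (no coda). Open (no coda) → light.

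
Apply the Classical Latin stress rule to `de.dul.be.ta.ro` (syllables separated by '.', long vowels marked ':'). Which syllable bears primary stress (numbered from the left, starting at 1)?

3

Classical Latin: stress the penult if heavy (long vowel or closed), else the antepenult.
Weights: 3 be L, 4 ta L, 5 ro L.
The penult (syllable 4, ta) is light, so stress falls on the antepenult (syllable 3, be).
Stress on syllable 3: de.dul.ˈbe.ta.ro.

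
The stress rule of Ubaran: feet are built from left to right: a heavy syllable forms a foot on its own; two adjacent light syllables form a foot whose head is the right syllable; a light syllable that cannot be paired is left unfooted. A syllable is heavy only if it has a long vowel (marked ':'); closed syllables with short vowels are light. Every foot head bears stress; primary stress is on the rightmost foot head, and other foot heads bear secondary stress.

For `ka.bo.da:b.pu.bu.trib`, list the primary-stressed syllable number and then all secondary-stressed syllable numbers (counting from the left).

primary 5, secondary 2, 3

Weights: 1 ka L, 2 bo L, 3 da:b H, 4 pu L, 5 bu L, 6 trib L.
Parse left to right (heavy = foot alone; LL = one foot; stranded L unfooted): (ka.ˈbo) (ˈda:b) (pu.ˈbu) trib.
Foot heads: 2, 3, 5.
Primary stress on the rightmost head = syllable 5.
Secondary stress on 2, 3: ka.ˌbo.ˌda:b.pu.ˈbu.trib.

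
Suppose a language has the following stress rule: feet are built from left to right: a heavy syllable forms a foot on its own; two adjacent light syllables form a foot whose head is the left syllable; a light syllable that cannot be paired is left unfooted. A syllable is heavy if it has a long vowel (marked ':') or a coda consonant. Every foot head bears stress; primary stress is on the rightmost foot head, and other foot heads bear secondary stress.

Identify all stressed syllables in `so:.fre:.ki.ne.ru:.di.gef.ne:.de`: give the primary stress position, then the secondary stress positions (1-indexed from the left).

Weights: 1 so: H, 2 fre: H, 3 ki L, 4 ne L, 5 ru: H, 6 di L, 7 gef H, 8 ne: H, 9 de L.
Parse left to right (heavy = foot alone; LL = one foot; stranded L unfooted): (ˈso:) (ˈfre:) (ˈki.ne) (ˈru:) di (ˈgef) (ˈne:) de.
Foot heads: 1, 2, 3, 5, 7, 8.
Primary stress on the rightmost head = syllable 8.
Secondary stress on 1, 2, 3, 5, 7: ˌso:.ˌfre:.ˌki.ne.ˌru:.di.ˌgef.ˈne:.de.

primary 8, secondary 1, 2, 3, 5, 7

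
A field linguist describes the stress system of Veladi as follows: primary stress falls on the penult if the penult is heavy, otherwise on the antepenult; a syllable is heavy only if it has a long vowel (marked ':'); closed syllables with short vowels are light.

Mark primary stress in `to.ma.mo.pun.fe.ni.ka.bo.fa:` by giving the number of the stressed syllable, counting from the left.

Weights: 7 ka L, 8 bo L, 9 fa: H.
The penult (syllable 8, bo) is light, so stress falls on the antepenult (syllable 7, ka).
Primary stress: syllable 7 → to.ma.mo.pun.fe.ni.ˈka.bo.fa:.

7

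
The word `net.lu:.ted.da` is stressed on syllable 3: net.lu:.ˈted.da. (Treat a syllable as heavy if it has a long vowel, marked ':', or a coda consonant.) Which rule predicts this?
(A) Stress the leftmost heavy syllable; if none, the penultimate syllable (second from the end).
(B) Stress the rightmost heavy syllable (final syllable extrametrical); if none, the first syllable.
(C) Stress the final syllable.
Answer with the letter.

B

Rule A → syllable 1 (observed: 3).
Rule B → syllable 3 ✓.
Rule C → syllable 4 (observed: 3).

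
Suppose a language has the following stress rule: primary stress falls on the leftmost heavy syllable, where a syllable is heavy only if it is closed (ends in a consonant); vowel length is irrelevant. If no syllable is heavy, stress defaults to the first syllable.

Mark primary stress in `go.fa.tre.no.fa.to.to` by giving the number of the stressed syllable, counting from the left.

1

Weights: 1 go L, 2 fa L, 3 tre L, 4 no L, 5 fa L, 6 to L, 7 to L.
No heavy syllable in the domain; default to the first syllable = syllable 1.
Primary stress: syllable 1 → ˈgo.fa.tre.no.fa.to.to.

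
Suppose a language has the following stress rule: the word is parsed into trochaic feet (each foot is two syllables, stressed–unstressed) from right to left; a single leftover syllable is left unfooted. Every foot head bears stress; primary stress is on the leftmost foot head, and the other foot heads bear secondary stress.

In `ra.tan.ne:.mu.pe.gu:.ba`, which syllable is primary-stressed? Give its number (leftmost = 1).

Parse right to left into trochaic (ˈσσ) feet: ra (ˈtan.ne:) (ˈmu.pe) (ˈgu:.ba). Syllable 1 is left unfooted.
Foot heads (stressed positions): 2, 4, 6.
End Rule Leftmost: primary stress on the leftmost head = syllable 2.
Primary stress: syllable 2 → ra.ˈtan.ne:.mu.pe.gu:.ba.

2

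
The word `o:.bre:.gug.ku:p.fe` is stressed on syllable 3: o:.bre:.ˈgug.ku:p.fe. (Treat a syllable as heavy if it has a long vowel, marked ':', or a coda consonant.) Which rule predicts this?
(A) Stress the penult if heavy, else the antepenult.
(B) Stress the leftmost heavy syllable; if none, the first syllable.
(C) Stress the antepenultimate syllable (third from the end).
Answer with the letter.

C

Rule A → syllable 4 (observed: 3).
Rule B → syllable 1 (observed: 3).
Rule C → syllable 3 ✓.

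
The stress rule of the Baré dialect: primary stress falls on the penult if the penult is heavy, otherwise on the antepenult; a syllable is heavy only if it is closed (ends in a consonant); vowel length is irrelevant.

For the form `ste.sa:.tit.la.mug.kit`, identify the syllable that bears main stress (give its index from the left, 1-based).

5

Weights: 4 la L, 5 mug H, 6 kit H.
The penult (syllable 5, mug) is heavy, so it takes stress.
Primary stress: syllable 5 → ste.sa:.tit.la.ˈmug.kit.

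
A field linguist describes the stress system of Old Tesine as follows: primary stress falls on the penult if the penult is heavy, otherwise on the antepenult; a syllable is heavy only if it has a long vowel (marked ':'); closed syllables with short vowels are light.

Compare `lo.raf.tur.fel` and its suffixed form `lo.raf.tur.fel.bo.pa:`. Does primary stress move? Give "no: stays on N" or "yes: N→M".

Base `lo.raf.tur.fel` (4 syllables):
  Weights: 2 raf L, 3 tur L, 4 fel L.
  The penult (syllable 3, tur) is light, so stress falls on the antepenult (syllable 2, raf).
  → primary stress on syllable 2.
Suffixed `lo.raf.tur.fel.bo.pa:` (6 syllables):
  Weights: 4 fel L, 5 bo L, 6 pa: H.
  The penult (syllable 5, bo) is light, so stress falls on the antepenult (syllable 4, fel).
  → primary stress on syllable 4.

yes: 2→4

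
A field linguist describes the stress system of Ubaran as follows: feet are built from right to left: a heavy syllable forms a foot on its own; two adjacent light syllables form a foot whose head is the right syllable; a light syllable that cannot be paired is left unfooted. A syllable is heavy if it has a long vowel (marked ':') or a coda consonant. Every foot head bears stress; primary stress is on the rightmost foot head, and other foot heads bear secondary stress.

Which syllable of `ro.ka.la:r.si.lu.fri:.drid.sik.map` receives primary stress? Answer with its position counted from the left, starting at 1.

Weights: 1 ro L, 2 ka L, 3 la:r H, 4 si L, 5 lu L, 6 fri: H, 7 drid H, 8 sik H, 9 map H.
Parse right to left (heavy = foot alone; LL = one foot; stranded L unfooted): (ro.ˈka) (ˈla:r) (si.ˈlu) (ˈfri:) (ˈdrid) (ˈsik) (ˈmap).
Foot heads: 2, 3, 5, 6, 7, 8, 9.
Primary stress on the rightmost head = syllable 9.
Primary stress: syllable 9 → ro.ka.la:r.si.lu.fri:.drid.sik.ˈmap.

9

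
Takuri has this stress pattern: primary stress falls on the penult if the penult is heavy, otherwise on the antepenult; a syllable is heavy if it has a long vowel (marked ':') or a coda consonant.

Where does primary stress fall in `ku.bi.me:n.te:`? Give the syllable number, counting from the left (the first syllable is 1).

3

Weights: 2 bi L, 3 me:n H, 4 te: H.
The penult (syllable 3, me:n) is heavy, so it takes stress.
Primary stress: syllable 3 → ku.bi.ˈme:n.te:.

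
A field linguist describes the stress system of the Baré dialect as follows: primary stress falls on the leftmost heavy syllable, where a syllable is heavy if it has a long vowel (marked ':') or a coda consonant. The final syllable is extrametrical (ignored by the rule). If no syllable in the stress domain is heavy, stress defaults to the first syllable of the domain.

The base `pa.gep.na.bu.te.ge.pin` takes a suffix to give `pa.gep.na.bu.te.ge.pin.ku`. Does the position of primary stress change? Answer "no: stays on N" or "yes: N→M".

Base `pa.gep.na.bu.te.ge.pin` (7 syllables):
  The final syllable (7, pin) is extrametrical; the stress domain is syllables 1–6.
  Weights: 1 pa L, 2 gep H, 3 na L, 4 bu L, 5 te L, 6 ge L.
  Heavy syllables in the domain: 2. The leftmost is syllable 2 (gep).
  → primary stress on syllable 2.
Suffixed `pa.gep.na.bu.te.ge.pin.ku` (8 syllables):
  The final syllable (8, ku) is extrametrical; the stress domain is syllables 1–7.
  Weights: 1 pa L, 2 gep H, 3 na L, 4 bu L, 5 te L, 6 ge L, 7 pin H.
  Heavy syllables in the domain: 2, 7. The leftmost is syllable 2 (gep).
  → primary stress on syllable 2.

no: stays on 2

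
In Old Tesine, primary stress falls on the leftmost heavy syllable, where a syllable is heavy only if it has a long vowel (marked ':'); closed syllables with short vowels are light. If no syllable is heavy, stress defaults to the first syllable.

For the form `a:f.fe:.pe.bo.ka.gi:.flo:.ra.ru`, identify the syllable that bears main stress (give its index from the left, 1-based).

1

Weights: 1 a:f H, 2 fe: H, 3 pe L, 4 bo L, 5 ka L, 6 gi: H, 7 flo: H, 8 ra L, 9 ru L.
Heavy syllables in the domain: 1, 2, 6, 7. The leftmost is syllable 1 (a:f).
Primary stress: syllable 1 → ˈa:f.fe:.pe.bo.ka.gi:.flo:.ra.ru.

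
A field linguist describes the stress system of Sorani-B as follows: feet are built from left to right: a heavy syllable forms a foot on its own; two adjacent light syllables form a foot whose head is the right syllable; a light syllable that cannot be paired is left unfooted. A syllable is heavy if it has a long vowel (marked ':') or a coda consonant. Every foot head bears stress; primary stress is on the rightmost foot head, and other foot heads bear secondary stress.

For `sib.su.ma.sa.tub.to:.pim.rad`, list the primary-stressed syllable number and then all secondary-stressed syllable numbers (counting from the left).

Weights: 1 sib H, 2 su L, 3 ma L, 4 sa L, 5 tub H, 6 to: H, 7 pim H, 8 rad H.
Parse left to right (heavy = foot alone; LL = one foot; stranded L unfooted): (ˈsib) (su.ˈma) sa (ˈtub) (ˈto:) (ˈpim) (ˈrad).
Foot heads: 1, 3, 5, 6, 7, 8.
Primary stress on the rightmost head = syllable 8.
Secondary stress on 1, 3, 5, 6, 7: ˌsib.su.ˌma.sa.ˌtub.ˌto:.ˌpim.ˈrad.

primary 8, secondary 1, 3, 5, 6, 7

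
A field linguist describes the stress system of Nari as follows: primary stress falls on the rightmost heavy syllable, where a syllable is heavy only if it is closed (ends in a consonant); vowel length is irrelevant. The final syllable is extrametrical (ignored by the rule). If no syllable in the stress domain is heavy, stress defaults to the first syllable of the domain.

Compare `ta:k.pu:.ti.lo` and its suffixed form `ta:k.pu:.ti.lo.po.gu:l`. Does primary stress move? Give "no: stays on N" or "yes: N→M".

no: stays on 1

Base `ta:k.pu:.ti.lo` (4 syllables):
  The final syllable (4, lo) is extrametrical; the stress domain is syllables 1–3.
  Weights: 1 ta:k H, 2 pu: L, 3 ti L.
  Heavy syllables in the domain: 1. The rightmost is syllable 1 (ta:k).
  → primary stress on syllable 1.
Suffixed `ta:k.pu:.ti.lo.po.gu:l` (6 syllables):
  The final syllable (6, gu:l) is extrametrical; the stress domain is syllables 1–5.
  Weights: 1 ta:k H, 2 pu: L, 3 ti L, 4 lo L, 5 po L.
  Heavy syllables in the domain: 1. The rightmost is syllable 1 (ta:k).
  → primary stress on syllable 1.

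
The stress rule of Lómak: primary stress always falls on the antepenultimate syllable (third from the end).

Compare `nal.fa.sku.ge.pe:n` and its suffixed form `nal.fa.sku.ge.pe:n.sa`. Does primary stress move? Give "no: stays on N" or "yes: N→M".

yes: 3→4

Base `nal.fa.sku.ge.pe:n` (5 syllables):
  The word has 5 syllables; the antepenultimate syllable (third from the end) is syllable 3 (sku).
  → primary stress on syllable 3.
Suffixed `nal.fa.sku.ge.pe:n.sa` (6 syllables):
  The word has 6 syllables; the antepenultimate syllable (third from the end) is syllable 4 (ge).
  → primary stress on syllable 4.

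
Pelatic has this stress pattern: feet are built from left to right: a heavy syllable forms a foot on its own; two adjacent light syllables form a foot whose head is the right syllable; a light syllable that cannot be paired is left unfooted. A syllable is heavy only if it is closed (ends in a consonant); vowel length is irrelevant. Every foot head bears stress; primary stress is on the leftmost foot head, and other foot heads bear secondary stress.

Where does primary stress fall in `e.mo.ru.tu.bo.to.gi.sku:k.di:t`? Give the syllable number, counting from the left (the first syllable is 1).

Weights: 1 e L, 2 mo L, 3 ru L, 4 tu L, 5 bo L, 6 to L, 7 gi L, 8 sku:k H, 9 di:t H.
Parse left to right (heavy = foot alone; LL = one foot; stranded L unfooted): (e.ˈmo) (ru.ˈtu) (bo.ˈto) gi (ˈsku:k) (ˈdi:t).
Foot heads: 2, 4, 6, 8, 9.
Primary stress on the leftmost head = syllable 2.
Primary stress: syllable 2 → e.ˈmo.ru.tu.bo.to.gi.sku:k.di:t.

2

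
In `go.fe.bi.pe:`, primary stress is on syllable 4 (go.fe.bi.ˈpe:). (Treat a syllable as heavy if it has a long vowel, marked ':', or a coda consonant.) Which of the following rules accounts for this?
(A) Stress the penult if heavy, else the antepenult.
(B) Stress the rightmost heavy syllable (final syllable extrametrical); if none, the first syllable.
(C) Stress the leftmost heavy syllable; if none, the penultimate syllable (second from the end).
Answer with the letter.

Rule A → syllable 2 (observed: 4).
Rule B → syllable 1 (observed: 4).
Rule C → syllable 4 ✓.

C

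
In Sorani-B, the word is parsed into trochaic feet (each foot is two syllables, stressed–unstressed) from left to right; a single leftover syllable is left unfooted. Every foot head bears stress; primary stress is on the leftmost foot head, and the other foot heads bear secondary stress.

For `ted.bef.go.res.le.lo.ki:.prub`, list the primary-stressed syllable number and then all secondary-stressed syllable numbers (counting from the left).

Parse left to right into trochaic (ˈσσ) feet: (ˈted.bef) (ˈgo.res) (ˈle.lo) (ˈki:.prub).
Foot heads (stressed positions): 1, 3, 5, 7.
End Rule Leftmost: primary stress on the leftmost head = syllable 1.
Secondary stress on 3, 5, 7: ˈted.bef.ˌgo.res.ˌle.lo.ˌki:.prub.

primary 1, secondary 3, 5, 7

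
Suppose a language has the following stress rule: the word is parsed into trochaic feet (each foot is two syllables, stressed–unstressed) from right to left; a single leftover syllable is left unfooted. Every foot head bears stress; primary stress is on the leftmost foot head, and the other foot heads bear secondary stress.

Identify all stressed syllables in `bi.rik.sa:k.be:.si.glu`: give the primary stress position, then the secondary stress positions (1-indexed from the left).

primary 1, secondary 3, 5

Parse right to left into trochaic (ˈσσ) feet: (ˈbi.rik) (ˈsa:k.be:) (ˈsi.glu).
Foot heads (stressed positions): 1, 3, 5.
End Rule Leftmost: primary stress on the leftmost head = syllable 1.
Secondary stress on 3, 5: ˈbi.rik.ˌsa:k.be:.ˌsi.glu.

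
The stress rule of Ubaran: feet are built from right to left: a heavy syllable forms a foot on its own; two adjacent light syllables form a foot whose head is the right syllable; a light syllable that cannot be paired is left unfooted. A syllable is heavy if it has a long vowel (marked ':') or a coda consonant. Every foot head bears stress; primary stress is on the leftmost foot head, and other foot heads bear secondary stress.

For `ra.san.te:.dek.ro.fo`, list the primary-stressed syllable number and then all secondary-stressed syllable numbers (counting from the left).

Weights: 1 ra L, 2 san H, 3 te: H, 4 dek H, 5 ro L, 6 fo L.
Parse right to left (heavy = foot alone; LL = one foot; stranded L unfooted): ra (ˈsan) (ˈte:) (ˈdek) (ro.ˈfo).
Foot heads: 2, 3, 4, 6.
Primary stress on the leftmost head = syllable 2.
Secondary stress on 3, 4, 6: ra.ˈsan.ˌte:.ˌdek.ro.ˌfo.

primary 2, secondary 3, 4, 6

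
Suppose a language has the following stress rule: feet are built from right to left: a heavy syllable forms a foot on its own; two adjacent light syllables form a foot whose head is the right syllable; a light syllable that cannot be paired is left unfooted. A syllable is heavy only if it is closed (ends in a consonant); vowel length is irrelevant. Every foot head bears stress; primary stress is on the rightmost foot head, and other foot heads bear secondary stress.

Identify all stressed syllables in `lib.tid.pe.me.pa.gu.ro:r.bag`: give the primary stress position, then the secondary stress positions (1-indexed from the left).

Weights: 1 lib H, 2 tid H, 3 pe L, 4 me L, 5 pa L, 6 gu L, 7 ro:r H, 8 bag H.
Parse right to left (heavy = foot alone; LL = one foot; stranded L unfooted): (ˈlib) (ˈtid) (pe.ˈme) (pa.ˈgu) (ˈro:r) (ˈbag).
Foot heads: 1, 2, 4, 6, 7, 8.
Primary stress on the rightmost head = syllable 8.
Secondary stress on 1, 2, 4, 6, 7: ˌlib.ˌtid.pe.ˌme.pa.ˌgu.ˌro:r.ˈbag.

primary 8, secondary 1, 2, 4, 6, 7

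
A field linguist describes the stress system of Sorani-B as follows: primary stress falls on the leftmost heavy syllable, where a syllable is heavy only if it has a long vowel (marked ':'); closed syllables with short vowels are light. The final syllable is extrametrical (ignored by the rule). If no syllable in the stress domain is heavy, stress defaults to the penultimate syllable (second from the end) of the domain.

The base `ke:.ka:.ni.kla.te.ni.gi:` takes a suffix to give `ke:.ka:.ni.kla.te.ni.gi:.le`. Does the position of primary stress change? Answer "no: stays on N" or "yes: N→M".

Base `ke:.ka:.ni.kla.te.ni.gi:` (7 syllables):
  The final syllable (7, gi:) is extrametrical; the stress domain is syllables 1–6.
  Weights: 1 ke: H, 2 ka: H, 3 ni L, 4 kla L, 5 te L, 6 ni L.
  Heavy syllables in the domain: 1, 2. The leftmost is syllable 1 (ke:).
  → primary stress on syllable 1.
Suffixed `ke:.ka:.ni.kla.te.ni.gi:.le` (8 syllables):
  The final syllable (8, le) is extrametrical; the stress domain is syllables 1–7.
  Weights: 1 ke: H, 2 ka: H, 3 ni L, 4 kla L, 5 te L, 6 ni L, 7 gi: H.
  Heavy syllables in the domain: 1, 2, 7. The leftmost is syllable 1 (ke:).
  → primary stress on syllable 1.

no: stays on 1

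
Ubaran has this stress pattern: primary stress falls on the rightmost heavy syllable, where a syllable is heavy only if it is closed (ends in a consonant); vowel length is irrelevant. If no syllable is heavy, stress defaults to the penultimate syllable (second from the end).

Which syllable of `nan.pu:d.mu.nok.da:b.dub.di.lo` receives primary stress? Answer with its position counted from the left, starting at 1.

6

Weights: 1 nan H, 2 pu:d H, 3 mu L, 4 nok H, 5 da:b H, 6 dub H, 7 di L, 8 lo L.
Heavy syllables in the domain: 1, 2, 4, 5, 6. The rightmost is syllable 6 (dub).
Primary stress: syllable 6 → nan.pu:d.mu.nok.da:b.ˈdub.di.lo.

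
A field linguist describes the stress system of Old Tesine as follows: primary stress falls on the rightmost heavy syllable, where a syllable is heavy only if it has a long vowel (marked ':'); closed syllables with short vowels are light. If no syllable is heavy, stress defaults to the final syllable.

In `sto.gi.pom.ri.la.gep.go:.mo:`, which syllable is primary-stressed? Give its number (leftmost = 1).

Weights: 1 sto L, 2 gi L, 3 pom L, 4 ri L, 5 la L, 6 gep L, 7 go: H, 8 mo: H.
Heavy syllables in the domain: 7, 8. The rightmost is syllable 8 (mo:).
Primary stress: syllable 8 → sto.gi.pom.ri.la.gep.go:.ˈmo:.

8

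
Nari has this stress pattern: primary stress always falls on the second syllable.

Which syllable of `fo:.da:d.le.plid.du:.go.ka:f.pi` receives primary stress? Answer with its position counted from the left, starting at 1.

The word has 8 syllables; the second syllable is syllable 2 (da:d).
Primary stress: syllable 2 → fo:.ˈda:d.le.plid.du:.go.ka:f.pi.

2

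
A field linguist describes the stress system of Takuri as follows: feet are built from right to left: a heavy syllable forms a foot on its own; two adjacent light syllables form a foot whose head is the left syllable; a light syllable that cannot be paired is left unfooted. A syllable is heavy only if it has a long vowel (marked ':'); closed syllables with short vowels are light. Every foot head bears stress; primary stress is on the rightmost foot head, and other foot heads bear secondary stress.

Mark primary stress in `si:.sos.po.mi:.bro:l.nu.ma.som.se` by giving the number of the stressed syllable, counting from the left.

Weights: 1 si: H, 2 sos L, 3 po L, 4 mi: H, 5 bro:l H, 6 nu L, 7 ma L, 8 som L, 9 se L.
Parse right to left (heavy = foot alone; LL = one foot; stranded L unfooted): (ˈsi:) (ˈsos.po) (ˈmi:) (ˈbro:l) (ˈnu.ma) (ˈsom.se).
Foot heads: 1, 2, 4, 5, 6, 8.
Primary stress on the rightmost head = syllable 8.
Primary stress: syllable 8 → si:.sos.po.mi:.bro:l.nu.ma.ˈsom.se.

8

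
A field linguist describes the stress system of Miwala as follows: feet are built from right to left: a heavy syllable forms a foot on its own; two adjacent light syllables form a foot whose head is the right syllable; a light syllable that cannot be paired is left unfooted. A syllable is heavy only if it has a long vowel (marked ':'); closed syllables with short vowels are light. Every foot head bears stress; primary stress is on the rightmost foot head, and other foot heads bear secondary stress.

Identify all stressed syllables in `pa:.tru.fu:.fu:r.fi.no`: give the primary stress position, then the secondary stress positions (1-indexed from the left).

primary 6, secondary 1, 3, 4

Weights: 1 pa: H, 2 tru L, 3 fu: H, 4 fu:r H, 5 fi L, 6 no L.
Parse right to left (heavy = foot alone; LL = one foot; stranded L unfooted): (ˈpa:) tru (ˈfu:) (ˈfu:r) (fi.ˈno).
Foot heads: 1, 3, 4, 6.
Primary stress on the rightmost head = syllable 6.
Secondary stress on 1, 3, 4: ˌpa:.tru.ˌfu:.ˌfu:r.fi.ˈno.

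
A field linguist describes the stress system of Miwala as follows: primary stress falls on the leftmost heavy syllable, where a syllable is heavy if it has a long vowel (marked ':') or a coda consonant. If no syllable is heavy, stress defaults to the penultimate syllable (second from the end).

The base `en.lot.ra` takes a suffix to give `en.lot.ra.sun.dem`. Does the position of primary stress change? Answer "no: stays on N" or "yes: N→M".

no: stays on 1

Base `en.lot.ra` (3 syllables):
  Weights: 1 en H, 2 lot H, 3 ra L.
  Heavy syllables in the domain: 1, 2. The leftmost is syllable 1 (en).
  → primary stress on syllable 1.
Suffixed `en.lot.ra.sun.dem` (5 syllables):
  Weights: 1 en H, 2 lot H, 3 ra L, 4 sun H, 5 dem H.
  Heavy syllables in the domain: 1, 2, 4, 5. The leftmost is syllable 1 (en).
  → primary stress on syllable 1.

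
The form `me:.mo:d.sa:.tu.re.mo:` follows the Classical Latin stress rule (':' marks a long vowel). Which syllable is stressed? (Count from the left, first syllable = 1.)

4

Classical Latin: stress the penult if heavy (long vowel or closed), else the antepenult.
Weights: 4 tu L, 5 re L, 6 mo: H.
The penult (syllable 5, re) is light, so stress falls on the antepenult (syllable 4, tu).
Stress on syllable 4: me:.mo:d.sa:.ˈtu.re.mo:.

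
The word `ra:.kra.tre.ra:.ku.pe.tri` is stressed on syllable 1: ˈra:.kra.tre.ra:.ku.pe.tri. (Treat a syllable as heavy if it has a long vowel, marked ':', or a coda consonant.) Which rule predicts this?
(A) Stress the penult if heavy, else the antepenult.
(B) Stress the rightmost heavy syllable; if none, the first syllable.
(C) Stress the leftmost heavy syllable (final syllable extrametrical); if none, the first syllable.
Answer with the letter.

C

Rule A → syllable 5 (observed: 1).
Rule B → syllable 4 (observed: 1).
Rule C → syllable 1 ✓.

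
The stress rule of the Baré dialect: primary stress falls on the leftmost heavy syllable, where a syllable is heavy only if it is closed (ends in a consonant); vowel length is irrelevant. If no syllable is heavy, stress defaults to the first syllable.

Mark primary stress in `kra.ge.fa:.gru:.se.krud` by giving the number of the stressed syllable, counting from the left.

Weights: 1 kra L, 2 ge L, 3 fa: L, 4 gru: L, 5 se L, 6 krud H.
Heavy syllables in the domain: 6. The leftmost is syllable 6 (krud).
Primary stress: syllable 6 → kra.ge.fa:.gru:.se.ˈkrud.

6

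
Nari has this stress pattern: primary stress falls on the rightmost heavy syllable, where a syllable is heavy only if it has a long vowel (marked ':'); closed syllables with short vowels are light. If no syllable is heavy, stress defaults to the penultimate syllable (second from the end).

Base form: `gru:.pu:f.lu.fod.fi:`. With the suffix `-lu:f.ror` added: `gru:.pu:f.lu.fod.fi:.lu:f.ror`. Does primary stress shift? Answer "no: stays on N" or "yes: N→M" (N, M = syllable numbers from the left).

yes: 5→6

Base `gru:.pu:f.lu.fod.fi:` (5 syllables):
  Weights: 1 gru: H, 2 pu:f H, 3 lu L, 4 fod L, 5 fi: H.
  Heavy syllables in the domain: 1, 2, 5. The rightmost is syllable 5 (fi:).
  → primary stress on syllable 5.
Suffixed `gru:.pu:f.lu.fod.fi:.lu:f.ror` (7 syllables):
  Weights: 1 gru: H, 2 pu:f H, 3 lu L, 4 fod L, 5 fi: H, 6 lu:f H, 7 ror L.
  Heavy syllables in the domain: 1, 2, 5, 6. The rightmost is syllable 6 (lu:f).
  → primary stress on syllable 6.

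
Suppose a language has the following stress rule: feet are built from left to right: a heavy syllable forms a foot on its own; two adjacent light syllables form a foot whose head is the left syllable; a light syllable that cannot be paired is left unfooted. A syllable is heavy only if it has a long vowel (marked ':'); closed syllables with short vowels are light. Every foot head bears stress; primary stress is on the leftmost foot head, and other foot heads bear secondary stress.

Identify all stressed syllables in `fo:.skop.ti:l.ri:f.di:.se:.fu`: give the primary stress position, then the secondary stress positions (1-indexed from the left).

Weights: 1 fo: H, 2 skop L, 3 ti:l H, 4 ri:f H, 5 di: H, 6 se: H, 7 fu L.
Parse left to right (heavy = foot alone; LL = one foot; stranded L unfooted): (ˈfo:) skop (ˈti:l) (ˈri:f) (ˈdi:) (ˈse:) fu.
Foot heads: 1, 3, 4, 5, 6.
Primary stress on the leftmost head = syllable 1.
Secondary stress on 3, 4, 5, 6: ˈfo:.skop.ˌti:l.ˌri:f.ˌdi:.ˌse:.fu.

primary 1, secondary 3, 4, 5, 6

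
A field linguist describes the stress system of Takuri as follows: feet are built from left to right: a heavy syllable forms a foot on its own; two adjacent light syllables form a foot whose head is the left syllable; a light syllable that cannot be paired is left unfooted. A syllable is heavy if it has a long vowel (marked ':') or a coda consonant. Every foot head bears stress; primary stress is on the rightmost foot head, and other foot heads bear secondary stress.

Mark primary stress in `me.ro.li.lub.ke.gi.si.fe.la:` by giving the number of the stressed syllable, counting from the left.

Weights: 1 me L, 2 ro L, 3 li L, 4 lub H, 5 ke L, 6 gi L, 7 si L, 8 fe L, 9 la: H.
Parse left to right (heavy = foot alone; LL = one foot; stranded L unfooted): (ˈme.ro) li (ˈlub) (ˈke.gi) (ˈsi.fe) (ˈla:).
Foot heads: 1, 4, 5, 7, 9.
Primary stress on the rightmost head = syllable 9.
Primary stress: syllable 9 → me.ro.li.lub.ke.gi.si.fe.ˈla:.

9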